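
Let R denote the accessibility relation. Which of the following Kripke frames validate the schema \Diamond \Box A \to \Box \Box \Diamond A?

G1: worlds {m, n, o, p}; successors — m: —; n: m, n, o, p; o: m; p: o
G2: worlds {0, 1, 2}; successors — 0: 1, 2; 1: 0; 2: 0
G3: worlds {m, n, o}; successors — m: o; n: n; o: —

Frame correspondent (Sahlqvist): \forall x \forall y \forall z ((xRy \wedge x R^2 z) \to \exists w (yRw \wedge zRw)) — i.e. a generalized confluence (Geach) condition.
G1: fails — nRm, nR²m but no w with mRw and mRw.
G2: fails — 0R1, 0R²0 but no w with 1Rw and 0Rw.
G3: satisfies the condition.
Valid on: G3.

G3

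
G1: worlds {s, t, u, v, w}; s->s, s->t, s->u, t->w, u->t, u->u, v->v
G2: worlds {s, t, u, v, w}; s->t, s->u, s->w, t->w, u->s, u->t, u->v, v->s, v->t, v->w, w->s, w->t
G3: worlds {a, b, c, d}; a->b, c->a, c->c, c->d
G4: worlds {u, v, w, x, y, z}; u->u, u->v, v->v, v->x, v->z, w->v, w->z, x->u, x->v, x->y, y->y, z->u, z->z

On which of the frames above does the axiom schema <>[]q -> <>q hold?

The schema corresponds to a generalized confluence (Geach) condition: forall x forall y (xRy -> exists w (yRw & xRw)).
G1: fails — sRt but no w* with tRw* and sRw*.
G2: fails — tRw but no w* with wRw* and tRw*.
G3: fails — aRb but no w with bRw and aRw.
G4: satisfies the condition.

G4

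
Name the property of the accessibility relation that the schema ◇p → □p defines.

Partial functionality

Suppose ◇p→□p is valid. Take Rxy, Rxz and set V(p)={y}. Then ◇p at x, so □p at x, so p at z, i.e. z=y.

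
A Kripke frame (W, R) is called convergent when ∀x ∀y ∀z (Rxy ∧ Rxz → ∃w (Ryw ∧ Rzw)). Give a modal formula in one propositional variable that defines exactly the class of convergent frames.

◇□s → □◇s

A defining formula is ◇□s → □◇s (the .2 axiom).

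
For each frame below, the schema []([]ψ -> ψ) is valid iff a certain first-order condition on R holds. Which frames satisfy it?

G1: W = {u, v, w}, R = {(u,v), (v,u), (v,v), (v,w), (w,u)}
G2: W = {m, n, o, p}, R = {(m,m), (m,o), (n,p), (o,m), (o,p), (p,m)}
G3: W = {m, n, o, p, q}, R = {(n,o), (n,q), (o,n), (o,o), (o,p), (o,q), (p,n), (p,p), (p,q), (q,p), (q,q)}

none

This is the axiom for shift-reflexivity; its first-order frame correspondent is forall x forall y (Rxy -> Ryy).
G1: fails — Rwu but not Ruu.
G2: fails — Rop but not Rpp.
G3: fails — Ron but not Rnn.
Valid on no frame.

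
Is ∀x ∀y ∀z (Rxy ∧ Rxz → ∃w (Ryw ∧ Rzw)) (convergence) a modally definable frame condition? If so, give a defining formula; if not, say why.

The condition is convergence. A defining modal formula is ◇□p → □◇p.

Definable; ◇□p → □◇p defines it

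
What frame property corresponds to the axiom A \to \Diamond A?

Equivalently (dual form): □A → A.
Suppose □A→A is valid. At any x set V(A)={w : Rxw}. Then □A holds at x, so A holds at x, i.e. Rxx.
Conversely, any frame satisfying \forall x Rxx validates the schema.
So the correspondent is reflexivity.

reflexivity: \forall x Rxx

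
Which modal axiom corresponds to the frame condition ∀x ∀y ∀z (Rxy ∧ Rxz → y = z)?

◇p → □p

A defining formula is ◇p → □p (the CD axiom).
Suppose ◇p→□p is valid. Take Rxy, Rxz and set V(p)={y}. Then ◇p at x, so □p at x, so p at z, i.e. z=y.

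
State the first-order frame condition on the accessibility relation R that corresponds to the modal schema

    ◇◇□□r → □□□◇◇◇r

This is a Sahlqvist (Geach-type) schema ◇^2□^2r → □^3◇^3r.
First-order correspondent: ∀x ∀y ∀z ((xR²y ∧ xR³z) → ∃w (yR²w ∧ zR³w)).

∀x ∀y ∀z ((xR²y ∧ xR³z) → ∃w (yR²w ∧ zR³w))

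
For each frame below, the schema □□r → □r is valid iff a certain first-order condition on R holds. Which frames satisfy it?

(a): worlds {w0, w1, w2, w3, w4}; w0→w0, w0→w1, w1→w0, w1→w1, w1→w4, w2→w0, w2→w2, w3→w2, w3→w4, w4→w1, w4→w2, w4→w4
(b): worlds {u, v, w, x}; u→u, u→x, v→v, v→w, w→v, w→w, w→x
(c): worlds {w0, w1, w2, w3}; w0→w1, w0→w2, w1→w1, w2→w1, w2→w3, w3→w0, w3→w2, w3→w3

The schema corresponds to density: ∀x ∀y (Rxy → ∃z (Rxz ∧ Rzy)).
(a): condition met.
(b): condition met.
(c): fails — Rw0w2 but no z with Rw0z and Rzw2.

(a), (b)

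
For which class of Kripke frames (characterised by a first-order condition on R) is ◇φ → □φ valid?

Suppose ◇φ→□φ is valid. Take Rxy, Rxz and set V(φ)={y}. Then ◇φ at x, so □φ at x, so φ at z, i.e. z=y.
Conversely, any frame satisfying ∀x ∀y ∀z (Rxy ∧ Rxz → y = z) validates the schema.
So the correspondent is partial functionality.

partial functionality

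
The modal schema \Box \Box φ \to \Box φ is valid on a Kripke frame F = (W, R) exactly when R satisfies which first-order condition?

density: \forall x \forall y (Rxy \to \exists z (Rxz \wedge Rzy))

Suppose □□φ→□φ is valid. Take Rxy and set V(φ)={w : xR²w}. Then □□φ at x, so □φ at x, so φ at y, i.e. ∃z(Rxz∧Rzy).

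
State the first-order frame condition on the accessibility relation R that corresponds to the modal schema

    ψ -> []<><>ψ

forall x forall z (xRz -> exists w (x = w & z R^2 w))

This is a Sahlqvist (Geach-type) schema ◇^0□^0ψ → □^1◇^2ψ.
First-order correspondent: forall x forall z (xRz -> exists w (x = w & z R^2 w)).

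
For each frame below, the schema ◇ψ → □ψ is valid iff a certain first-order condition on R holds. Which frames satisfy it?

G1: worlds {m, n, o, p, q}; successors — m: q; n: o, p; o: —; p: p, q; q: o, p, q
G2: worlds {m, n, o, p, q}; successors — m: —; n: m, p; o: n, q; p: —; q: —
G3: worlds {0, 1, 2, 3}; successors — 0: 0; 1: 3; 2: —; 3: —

G3

This is the axiom for partial functionality; its first-order frame correspondent is ∀x ∀y ∀z (Rxy ∧ Rxz → y = z).
G1: fails — n sees both o and p.
G2: fails — n sees both m and p.
G3: holds.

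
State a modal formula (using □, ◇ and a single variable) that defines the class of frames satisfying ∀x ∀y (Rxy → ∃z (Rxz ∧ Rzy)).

□□q → □q

This is density; the standard corresponding axiom is C4: □□q → □q.
Suppose □□q→□q is valid. Take Rxy and set V(q)={w : xR²w}. Then □□q at x, so □q at x, so q at y, i.e. ∃z(Rxz∧Rzy).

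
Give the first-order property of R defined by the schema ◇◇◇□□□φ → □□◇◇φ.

This is a Sahlqvist (Geach-type) schema ◇^3□^3φ → □^2◇^2φ.
Minimal-valuation argument: fix x; take any y with xR^3y and any z with xR^2z. Set V(φ) to the set of worlds R-reachable from y in exactly 3 steps. Then □^3φ holds at y, so the antecedent holds at x; validity forces ◇^2φ at z, giving a w with zR^2w and yR^3w.
First-order correspondent: ∀x ∀y ∀z ((xR³y ∧ xR²z) → ∃w (yR³w ∧ zR²w)).

∀x ∀y ∀z ((xR³y ∧ xR²z) → ∃w (yR³w ∧ zR²w))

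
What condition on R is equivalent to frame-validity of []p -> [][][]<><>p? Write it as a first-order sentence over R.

This is a Sahlqvist (Geach-type) schema ◇^0□^1p → □^3◇^2p.
First-order correspondent: forall x forall z (x R^3 z -> exists w (xRw & z R^2 w)).

forall x forall z (x R^3 z -> exists w (xRw & z R^2 w))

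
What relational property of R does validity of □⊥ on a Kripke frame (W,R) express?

□⊥ is valid iff no world has any successor (otherwise □⊥ fails at any world with one).
The converse is a direct semantic check.
Frame condition: ∀x ∀y ¬Rxy.

emptiness of R: ∀x ∀y ¬Rxy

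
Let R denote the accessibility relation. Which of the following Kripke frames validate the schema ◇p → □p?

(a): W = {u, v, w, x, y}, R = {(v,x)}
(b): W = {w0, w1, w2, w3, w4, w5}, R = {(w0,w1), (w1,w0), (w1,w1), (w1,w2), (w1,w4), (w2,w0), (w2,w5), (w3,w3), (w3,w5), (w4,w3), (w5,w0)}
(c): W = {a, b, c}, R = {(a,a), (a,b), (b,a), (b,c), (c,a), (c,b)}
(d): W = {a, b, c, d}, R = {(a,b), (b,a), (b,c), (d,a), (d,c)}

Frame correspondent (Sahlqvist): ∀x ∀y ∀z (Rxy ∧ Rxz → y = z) — i.e. partial functionality.
(a): satisfies the condition.
(b): fails — w1 sees both w0 and w1.
(c): fails — a sees both a and b.
(d): fails — b sees both a and c.

(a)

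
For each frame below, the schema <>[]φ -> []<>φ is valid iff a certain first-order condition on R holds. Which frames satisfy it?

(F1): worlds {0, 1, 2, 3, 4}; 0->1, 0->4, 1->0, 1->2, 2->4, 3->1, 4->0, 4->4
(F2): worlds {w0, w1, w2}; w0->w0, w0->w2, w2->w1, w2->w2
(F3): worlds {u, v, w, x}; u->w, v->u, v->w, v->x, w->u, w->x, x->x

This is the axiom for convergence; its first-order frame correspondent is forall x forall y forall z (Rxy & Rxz -> exists w (Ryw & Rzw)).
(F1): holds.
(F2): fails — Rw2w1 and Rw2w1 but w1 and w1 have no common successor.
(F3): fails — Rvw and Rvu but w and u have no common successor.
Valid on: (F1).

(F1)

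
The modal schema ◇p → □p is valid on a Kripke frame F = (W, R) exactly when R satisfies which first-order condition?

partial functionality

Suppose ◇p→□p is valid. Take Rxy, Rxz and set V(p)={y}. Then ◇p at x, so □p at x, so p at z, i.e. z=y.
The converse is a direct semantic check.
So the correspondent is partial functionality.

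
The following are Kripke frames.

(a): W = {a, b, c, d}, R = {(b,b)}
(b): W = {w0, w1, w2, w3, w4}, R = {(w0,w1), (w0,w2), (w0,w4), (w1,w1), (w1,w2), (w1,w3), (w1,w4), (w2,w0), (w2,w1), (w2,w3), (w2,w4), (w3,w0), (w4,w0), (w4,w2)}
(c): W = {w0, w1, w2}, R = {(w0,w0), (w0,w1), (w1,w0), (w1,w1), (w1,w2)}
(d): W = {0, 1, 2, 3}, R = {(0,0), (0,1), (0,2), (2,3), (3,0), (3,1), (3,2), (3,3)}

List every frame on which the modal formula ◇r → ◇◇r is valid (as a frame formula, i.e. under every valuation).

This is the axiom for a generalized confluence (Geach) condition; its first-order frame correspondent is ∀x ∀y (xRy → ∃w (y = w ∧ xR²w)).
(a): holds.
(b): fails — w3Rw0 but no w with w0=w and w3R²w.
(c): holds.
(d): holds.

(a), (c), (d)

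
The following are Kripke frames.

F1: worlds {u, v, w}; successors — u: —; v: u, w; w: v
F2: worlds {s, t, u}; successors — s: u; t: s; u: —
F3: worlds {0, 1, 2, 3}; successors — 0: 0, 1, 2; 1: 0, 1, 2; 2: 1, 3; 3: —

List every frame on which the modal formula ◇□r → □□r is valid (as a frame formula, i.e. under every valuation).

F2

This is the axiom for a generalized confluence (Geach) condition; its first-order frame correspondent is ∀x ∀y ∀z ((xRy ∧ xR²z) → ∃w (yRw ∧ z = w)).
F1: fails — vRu, vR²v but no t with uRt and v=t.
F2: condition met.
F3: fails — 0R0, 0R²3 but no w with 0Rw and 3=w.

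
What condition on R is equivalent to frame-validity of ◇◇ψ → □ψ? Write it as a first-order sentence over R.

∀x ∀y ∀z ((xR²y ∧ xRz) → ∃w (y = w ∧ z = w))

This is a Sahlqvist (Geach-type) schema ◇^2□^0ψ → □^1◇^0ψ.
First-order correspondent: ∀x ∀y ∀z ((xR²y ∧ xRz) → ∃w (y = w ∧ z = w)).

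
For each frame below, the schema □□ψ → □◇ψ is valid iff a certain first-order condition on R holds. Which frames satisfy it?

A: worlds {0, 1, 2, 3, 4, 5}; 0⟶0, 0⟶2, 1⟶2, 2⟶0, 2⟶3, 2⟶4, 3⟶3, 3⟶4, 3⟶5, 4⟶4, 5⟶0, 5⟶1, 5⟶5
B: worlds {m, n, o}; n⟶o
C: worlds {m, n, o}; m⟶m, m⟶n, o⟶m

A

This is the axiom for a generalized confluence (Geach) condition; its first-order frame correspondent is ∀x ∀z (xRz → ∃w (xR²w ∧ zRw)).
A: holds.
B: fails — nRo but no w with nR²w and oRw.
C: fails — mRn but no w with mR²w and nRw.
Valid on: A.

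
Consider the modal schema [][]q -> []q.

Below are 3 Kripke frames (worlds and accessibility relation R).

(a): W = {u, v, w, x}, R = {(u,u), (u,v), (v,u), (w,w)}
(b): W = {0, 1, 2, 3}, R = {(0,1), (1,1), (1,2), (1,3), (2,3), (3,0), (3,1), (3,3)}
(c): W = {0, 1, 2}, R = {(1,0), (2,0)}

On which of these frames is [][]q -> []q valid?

(a), (b)

Frame correspondent (Sahlqvist): forall x forall y (Rxy -> exists z (Rxz & Rzy)) — i.e. density.
(a): holds.
(b): holds.
(c): fails — R10 but no z with R1z and Rz0.
Valid on: (a), (b).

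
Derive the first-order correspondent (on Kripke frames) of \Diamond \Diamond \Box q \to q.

This is a Sahlqvist (Geach-type) schema ◇^2□^1q → □^0◇^0q.
Minimal-valuation argument: fix x; take any y with xR^2y and any z with xR^0z. Set V(q) to the set of worlds R-reachable from y in exactly 1 step. Then □^1q holds at y, so the antecedent holds at x; validity forces ◇^0q at z, giving a w with zR^0w and yR^1w.
First-order correspondent: \forall x \forall y (x R^2 y \to \exists w (yRw \wedge x = w)).

\forall x \forall y (x R^2 y \to \exists w (yRw \wedge x = w))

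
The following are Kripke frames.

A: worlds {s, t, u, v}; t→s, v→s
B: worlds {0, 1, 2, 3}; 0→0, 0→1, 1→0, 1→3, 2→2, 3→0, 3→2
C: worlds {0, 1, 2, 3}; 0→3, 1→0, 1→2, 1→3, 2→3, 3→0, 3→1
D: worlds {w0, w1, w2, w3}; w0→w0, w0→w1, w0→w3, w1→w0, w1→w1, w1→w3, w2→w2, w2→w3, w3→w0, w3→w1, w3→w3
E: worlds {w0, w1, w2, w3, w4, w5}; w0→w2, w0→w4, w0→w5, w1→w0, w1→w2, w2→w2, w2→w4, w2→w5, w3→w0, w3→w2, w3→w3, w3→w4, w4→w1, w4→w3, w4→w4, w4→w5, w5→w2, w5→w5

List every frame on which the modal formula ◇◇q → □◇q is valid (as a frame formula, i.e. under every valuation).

A

The schema corresponds to a generalized confluence (Geach) condition: ∀x ∀y ∀z ((xR²y ∧ xRz) → ∃w (y = w ∧ zRw)).
A: condition met.
B: fails — 0R²1, 0R1 but no w with 1=w and 1Rw.
C: fails — 1R²0, 1R0 but no w with 0=w and 0Rw.
D: fails — w2R²w0, w2Rw2 but no w with w0=w and w2Rw.
E: fails — w0R²w1, w0Rw2 but no w with w1=w and w2Rw.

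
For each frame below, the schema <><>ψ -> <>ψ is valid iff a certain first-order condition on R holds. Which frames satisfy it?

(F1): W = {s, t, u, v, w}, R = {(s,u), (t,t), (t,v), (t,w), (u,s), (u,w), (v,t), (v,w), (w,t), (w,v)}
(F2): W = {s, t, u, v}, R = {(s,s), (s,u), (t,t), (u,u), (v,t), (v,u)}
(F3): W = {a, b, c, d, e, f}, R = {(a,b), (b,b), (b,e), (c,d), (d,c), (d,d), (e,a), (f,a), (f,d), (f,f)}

(F2)

This is the axiom for transitivity; its first-order frame correspondent is forall x forall y forall z (Rxy & Ryz -> Rxz).
(F1): fails — Rwt and Rtw but not Rww.
(F2): satisfies the condition.
(F3): fails — Rcd and Rdc but not Rcc.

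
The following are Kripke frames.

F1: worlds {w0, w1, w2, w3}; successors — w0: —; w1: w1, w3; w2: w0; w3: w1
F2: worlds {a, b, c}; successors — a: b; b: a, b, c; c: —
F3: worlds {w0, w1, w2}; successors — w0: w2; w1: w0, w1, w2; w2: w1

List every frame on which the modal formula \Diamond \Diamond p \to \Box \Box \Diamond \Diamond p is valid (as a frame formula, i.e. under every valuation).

The schema corresponds to a generalized confluence (Geach) condition: \forall x \forall y \forall z ((x R^2 y \wedge x R^2 z) \to \exists w (y = w \wedge z R^2 w)).
F1: holds.
F2: fails — aR²a, aR²c but no w with a=w and cR²w.
F3: fails — w1R²w0, w1R²w0 but no w with w0=w and w0R²w.

F1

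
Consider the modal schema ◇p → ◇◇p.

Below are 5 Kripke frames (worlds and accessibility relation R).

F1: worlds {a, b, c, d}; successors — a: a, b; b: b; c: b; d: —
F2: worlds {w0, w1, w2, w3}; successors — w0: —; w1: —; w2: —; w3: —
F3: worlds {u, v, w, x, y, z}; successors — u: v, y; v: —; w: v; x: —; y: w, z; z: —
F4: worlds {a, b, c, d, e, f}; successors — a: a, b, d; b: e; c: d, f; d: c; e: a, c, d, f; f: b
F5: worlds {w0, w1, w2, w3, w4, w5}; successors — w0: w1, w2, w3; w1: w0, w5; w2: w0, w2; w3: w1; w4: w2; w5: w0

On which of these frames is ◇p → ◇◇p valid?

Frame correspondent (Sahlqvist): ∀x ∀y (xRy → ∃w (y = w ∧ xR²w)) — i.e. a generalized confluence (Geach) condition.
F1: condition met.
F2: condition met.
F3: fails — uRv but no t with v=t and uR²t.
F4: fails — bRe but no w with e=w and bR²w.
F5: fails — w0Rw3 but no w with w3=w and w0R²w.

F1, F2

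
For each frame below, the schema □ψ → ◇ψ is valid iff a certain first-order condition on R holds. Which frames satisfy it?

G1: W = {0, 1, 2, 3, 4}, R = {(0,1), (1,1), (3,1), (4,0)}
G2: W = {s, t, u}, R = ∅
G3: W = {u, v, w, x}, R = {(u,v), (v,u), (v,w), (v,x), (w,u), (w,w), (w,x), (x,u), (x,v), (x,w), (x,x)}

G3

The schema corresponds to seriality: ∀x ∃y Rxy.
G1: fails — world 2 has no successor.
G2: fails — world s has no successor.
G3: holds.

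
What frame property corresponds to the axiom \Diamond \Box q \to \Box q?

The Euclidean property

Equivalently (dual form): ◇q → □◇q.
Suppose ◇q→□◇q is valid. Take Rxy, Rxz and set V(q)={y}. Then ◇q at x, so □◇q at x, so ◇q at z, so some w with Rzw has q; w=y, i.e. Rzy. By symmetry of the argument, Ryz.
The converse is a direct semantic check.
So the correspondent is the Euclidean property.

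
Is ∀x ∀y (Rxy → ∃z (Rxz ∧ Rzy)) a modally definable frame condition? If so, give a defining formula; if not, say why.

Yes, by □□r → □r

The condition is density. A defining modal formula is □□r → □r.
Suppose □□r→□r is valid. Take Rxy and set V(r)={w : xR²w}. Then □□r at x, so □r at x, so r at y, i.e. ∃z(Rxz∧Rzy).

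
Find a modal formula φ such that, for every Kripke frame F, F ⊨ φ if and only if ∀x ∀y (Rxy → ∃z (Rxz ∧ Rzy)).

The condition is density. The C4 schema □□s → □s defines it.
Suppose □□s→□s is valid. Take Rxy and set V(s)={w : xR²w}. Then □□s at x, so □s at x, so s at y, i.e. ∃z(Rxz∧Rzy).

□□s → □s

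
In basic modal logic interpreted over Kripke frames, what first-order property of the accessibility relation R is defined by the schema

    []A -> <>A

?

seriality

Suppose □A→◇A is valid. At any x set V(A)=W. Then □A at x, so ◇A at x, so x has a successor.
Conversely, any frame satisfying forall x exists y Rxy validates the schema.
Frame condition: forall x exists y Rxy.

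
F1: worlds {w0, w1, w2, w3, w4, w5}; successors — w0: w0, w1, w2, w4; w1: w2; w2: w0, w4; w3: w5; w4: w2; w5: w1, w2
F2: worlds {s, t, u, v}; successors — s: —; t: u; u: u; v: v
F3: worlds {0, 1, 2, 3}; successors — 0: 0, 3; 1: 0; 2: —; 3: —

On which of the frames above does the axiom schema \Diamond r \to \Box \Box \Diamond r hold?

F2

Frame correspondent (Sahlqvist): \forall x \forall y \forall z ((xRy \wedge x R^2 z) \to \exists w (y = w \wedge zRw)) — i.e. a generalized confluence (Geach) condition.
F1: fails — w0Rw0, w0R²w1 but no w with w0=w and w1Rw.
F2: ✓.
F3: fails — 0R0, 0R²3 but no w with 0=w and 3Rw.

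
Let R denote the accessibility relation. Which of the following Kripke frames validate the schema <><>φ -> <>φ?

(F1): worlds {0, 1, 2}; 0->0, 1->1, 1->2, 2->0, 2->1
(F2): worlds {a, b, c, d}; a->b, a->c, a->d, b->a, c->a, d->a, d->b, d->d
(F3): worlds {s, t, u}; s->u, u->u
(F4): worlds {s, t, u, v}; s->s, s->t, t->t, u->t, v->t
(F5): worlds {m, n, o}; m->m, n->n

This is the axiom for a generalized confluence (Geach) condition; its first-order frame correspondent is forall x forall y (x R^2 y -> exists w (y = w & xRw)).
(F1): fails — 1R²0 but no w with 0=w and 1Rw.
(F2): fails — aR²a but no w with a=w and aRw.
(F3): satisfies the condition.
(F4): satisfies the condition.
(F5): satisfies the condition.

(F3), (F4), (F5)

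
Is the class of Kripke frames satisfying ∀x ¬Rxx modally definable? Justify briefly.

Not modally definable

Modal frame validity is preserved under surjective bounded morphisms.
The 4-cycle (worlds 0,1,2,3 with 0→1→2→3→0) is irreflexive, and the map sending every world to a single reflexive point • is a surjective bounded morphism (forth: every edge maps to (•,•); back: every world has a successor). So any modal formula valid on the 4-cycle is also valid on the reflexive point, which is not irreflexive.
Hence irreflexivity is not modally definable.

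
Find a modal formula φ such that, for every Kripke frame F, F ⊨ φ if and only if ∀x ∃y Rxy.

□s → ◇s

A defining formula is □s → ◇s (the D axiom).
Suppose □s→◇s is valid. At any x set V(s)=W. Then □s at x, so ◇s at x, so x has a successor.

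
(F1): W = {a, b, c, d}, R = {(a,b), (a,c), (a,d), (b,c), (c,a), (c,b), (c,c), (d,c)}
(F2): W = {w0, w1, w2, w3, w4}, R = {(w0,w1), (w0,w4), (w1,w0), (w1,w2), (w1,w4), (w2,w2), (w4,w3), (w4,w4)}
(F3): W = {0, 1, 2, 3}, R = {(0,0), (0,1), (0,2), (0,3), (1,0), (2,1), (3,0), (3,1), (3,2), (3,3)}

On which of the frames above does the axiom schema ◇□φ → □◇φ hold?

(F1)

The schema corresponds to convergence: ∀x ∀y ∀z (Rxy ∧ Rxz → ∃w (Ryw ∧ Rzw)).
(F1): condition met.
(F2): fails — Rw1w2 and Rw1w0 but w2 and w0 have no common successor.
(F3): fails — R02 and R01 but 2 and 1 have no common successor.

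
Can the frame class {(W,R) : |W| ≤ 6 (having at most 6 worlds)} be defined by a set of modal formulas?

No — not modally definable

Modal frame validity is preserved under disjoint unions.
Any modal formula valid on each of 7 disjoint one-world frames is valid on their disjoint union (validity is preserved under disjoint unions). Each one-world frame has |W|=1≤6, but the union has |W|=7.
So no modal formula (or set of formulas) defines exactly the |W|≤6 frames.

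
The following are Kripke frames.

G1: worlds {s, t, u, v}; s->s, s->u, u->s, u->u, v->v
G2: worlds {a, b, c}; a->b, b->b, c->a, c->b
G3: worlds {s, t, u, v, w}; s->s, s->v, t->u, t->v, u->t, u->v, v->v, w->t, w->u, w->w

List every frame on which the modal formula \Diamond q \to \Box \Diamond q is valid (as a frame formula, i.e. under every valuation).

G1

Frame correspondent (Sahlqvist): \forall x \forall y \forall z (Rxy \wedge Rxz \to Ryz) — i.e. the Euclidean property.
G1: holds.
G2: fails — Rca and Rca but not Raa.
G3: fails — Rsv and Rss but not Rvs.
Valid on: G1.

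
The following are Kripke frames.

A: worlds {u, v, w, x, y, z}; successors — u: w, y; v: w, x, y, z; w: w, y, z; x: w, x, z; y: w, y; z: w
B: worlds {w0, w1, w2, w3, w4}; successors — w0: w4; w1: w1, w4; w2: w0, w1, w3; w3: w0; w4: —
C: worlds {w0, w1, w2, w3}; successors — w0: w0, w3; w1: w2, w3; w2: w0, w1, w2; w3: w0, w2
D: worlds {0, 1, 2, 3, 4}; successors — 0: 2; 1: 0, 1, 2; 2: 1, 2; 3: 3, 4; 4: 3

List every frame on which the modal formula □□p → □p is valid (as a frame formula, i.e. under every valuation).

The schema corresponds to density: ∀x ∀y (Rxy → ∃z (Rxz ∧ Rzy)).
A: holds.
B: fails — Rw0w4 but no z with Rw0z and Rzw4.
C: fails — Rw1w3 but no z with Rw1z and Rzw3.
D: holds.
Valid on: A, D.

A, D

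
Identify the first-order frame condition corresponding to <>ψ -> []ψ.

Partial functionality

This schema is the CD axiom.
Its frame correspondent is partial functionality — forall x forall y forall z (Rxy & Rxz -> y = z).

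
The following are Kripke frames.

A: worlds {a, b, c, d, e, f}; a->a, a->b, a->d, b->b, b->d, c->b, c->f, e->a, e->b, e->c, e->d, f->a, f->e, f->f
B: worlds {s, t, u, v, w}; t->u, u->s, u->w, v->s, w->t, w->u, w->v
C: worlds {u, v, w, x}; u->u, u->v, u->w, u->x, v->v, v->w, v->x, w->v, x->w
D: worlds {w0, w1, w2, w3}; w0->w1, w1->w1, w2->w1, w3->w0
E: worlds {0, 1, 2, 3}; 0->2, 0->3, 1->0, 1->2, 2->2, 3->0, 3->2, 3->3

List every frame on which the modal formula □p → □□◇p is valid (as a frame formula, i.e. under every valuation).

The schema corresponds to a generalized confluence (Geach) condition: ∀x ∀z (xR²z → ∃w (xRw ∧ zRw)).
A: fails — aR²d but no w with aRw and dRw.
B: fails — tR²s but no w* with tRw* and sRw*.
C: fails — wR²x but no t with wRt and xRt.
D: fails — w3R²w1 but no w with w3Rw and w1Rw.
E: holds.

E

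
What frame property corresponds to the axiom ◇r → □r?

Suppose ◇r→□r is valid. Take Rxy, Rxz and set V(r)={y}. Then ◇r at x, so □r at x, so r at z, i.e. z=y.

partial functionality: ∀x ∀y ∀z (Rxy ∧ Rxz → y = z)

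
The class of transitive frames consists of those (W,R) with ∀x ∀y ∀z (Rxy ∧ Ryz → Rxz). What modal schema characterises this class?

This is transitivity; the standard corresponding axiom is 4: □ψ → □□ψ.
Suppose □ψ→□□ψ is valid. Take Rxy, Ryz and set V(ψ)={w : Rxw}. Then □ψ at x, so □□ψ at x, so □ψ at y, so ψ at z, i.e. Rxz.

□ψ → □□ψ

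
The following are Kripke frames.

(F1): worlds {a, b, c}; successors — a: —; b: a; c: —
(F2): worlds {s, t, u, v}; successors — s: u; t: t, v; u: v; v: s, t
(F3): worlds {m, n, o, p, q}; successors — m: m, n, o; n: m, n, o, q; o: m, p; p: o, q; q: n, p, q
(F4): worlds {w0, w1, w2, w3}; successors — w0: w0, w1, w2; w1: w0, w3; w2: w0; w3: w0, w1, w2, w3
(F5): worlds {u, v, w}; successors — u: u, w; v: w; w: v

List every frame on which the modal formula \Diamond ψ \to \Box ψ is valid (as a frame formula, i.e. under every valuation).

This is the axiom for partial functionality; its first-order frame correspondent is \forall x \forall y \forall z (Rxy \wedge Rxz \to y = z).
(F1): holds.
(F2): fails — t sees both t and v.
(F3): fails — m sees both m and n.
(F4): fails — w0 sees both w0 and w1.
(F5): fails — u sees both u and w.

(F1)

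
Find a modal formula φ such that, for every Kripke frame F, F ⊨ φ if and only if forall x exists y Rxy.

A defining formula is □p → ◇p (the D axiom).
Suppose □p→◇p is valid. At any x set V(p)=W. Then □p at x, so ◇p at x, so x has a successor.

□p → ◇p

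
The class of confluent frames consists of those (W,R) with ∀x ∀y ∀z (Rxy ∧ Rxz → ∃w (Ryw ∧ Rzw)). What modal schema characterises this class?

◇□p → □◇p

The condition is convergence. The .2 schema ◇□p → □◇p defines it.
Suppose ◇□p→□◇p is valid. Take Rxy, Rxz and set V(p)={w : Ryw}. Then □p at y so ◇□p at x, so □◇p at x, so ◇p at z, giving w with Rzw and Ryw.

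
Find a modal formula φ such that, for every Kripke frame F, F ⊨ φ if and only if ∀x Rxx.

□r → r

A defining formula is □r → r (the T axiom).
Suppose □r→r is valid. At any x set V(r)={w : Rxw}. Then □r holds at x, so r holds at x, i.e. Rxx.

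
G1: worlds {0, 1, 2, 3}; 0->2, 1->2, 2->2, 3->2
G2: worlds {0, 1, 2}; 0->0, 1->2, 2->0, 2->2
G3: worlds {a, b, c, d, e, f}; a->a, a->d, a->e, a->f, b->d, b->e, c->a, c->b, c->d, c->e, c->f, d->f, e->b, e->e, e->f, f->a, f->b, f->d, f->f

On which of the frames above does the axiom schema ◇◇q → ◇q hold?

G1

This is the axiom for transitivity; its first-order frame correspondent is ∀x ∀y ∀z (Rxy ∧ Ryz → Rxz).
G1: satisfies the condition.
G2: fails — R12 and R20 but not R10.
G3: fails — Rdf and Rfd but not Rdd.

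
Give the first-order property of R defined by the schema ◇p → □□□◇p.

∀x ∀y ∀z ((xRy ∧ xR³z) → ∃w (y = w ∧ zRw))

This is a Sahlqvist (Geach-type) schema ◇^1□^0p → □^3◇^1p.
Minimal-valuation argument: fix x; take any y with xR^1y and any z with xR^3z. Set V(p) to the set of worlds R-reachable from y in exactly 0 steps. Then □^0p holds at y, so the antecedent holds at x; validity forces ◇^1p at z, giving a w with zR^1w and yR^0w.
First-order correspondent: ∀x ∀y ∀z ((xRy ∧ xR³z) → ∃w (y = w ∧ zRw)).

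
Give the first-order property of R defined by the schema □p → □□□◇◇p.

This is a Sahlqvist (Geach-type) schema ◇^0□^1p → □^3◇^2p.
First-order correspondent: ∀x ∀z (xR³z → ∃w (xRw ∧ zR²w)).

∀x ∀z (xR³z → ∃w (xRw ∧ zR²w))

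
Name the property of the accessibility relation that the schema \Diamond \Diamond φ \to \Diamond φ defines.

transitivity

This is frame-equivalent to □φ → □□φ (substitute ¬φ for φ and contrapose).
Suppose □φ→□□φ is valid. Take Rxy, Ryz and set V(φ)={w : Rxw}. Then □φ at x, so □□φ at x, so □φ at y, so φ at z, i.e. Rxz.
The converse is a direct semantic check.
Frame condition: \forall x \forall y \forall z (Rxy \wedge Ryz \to Rxz).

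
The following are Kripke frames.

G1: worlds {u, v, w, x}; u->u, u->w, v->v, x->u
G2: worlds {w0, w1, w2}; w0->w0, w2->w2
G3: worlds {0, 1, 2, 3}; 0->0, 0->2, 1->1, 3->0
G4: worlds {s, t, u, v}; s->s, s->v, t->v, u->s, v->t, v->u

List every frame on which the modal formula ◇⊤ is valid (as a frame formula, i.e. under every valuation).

G4

The schema corresponds to seriality: ∀x ∃y Rxy.
G1: fails — world w has no successor.
G2: fails — world w1 has no successor.
G3: fails — world 2 has no successor.
G4: holds.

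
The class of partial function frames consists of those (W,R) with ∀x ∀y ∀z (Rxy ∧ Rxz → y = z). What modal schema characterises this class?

◇q → □q

The condition is partial functionality. The CD schema ◇q → □q defines it.
Suppose ◇q→□q is valid. Take Rxy, Rxz and set V(q)={y}. Then ◇q at x, so □q at x, so q at z, i.e. z=y.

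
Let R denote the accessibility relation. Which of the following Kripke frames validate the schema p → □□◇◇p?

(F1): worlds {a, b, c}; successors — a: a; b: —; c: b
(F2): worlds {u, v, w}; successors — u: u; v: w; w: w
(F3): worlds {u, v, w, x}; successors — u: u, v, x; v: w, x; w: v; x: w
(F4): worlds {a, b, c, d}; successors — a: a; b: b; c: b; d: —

The schema corresponds to a generalized confluence (Geach) condition: ∀x ∀z (xR²z → ∃w (x = w ∧ zR²w)).
(F1): condition met.
(F2): fails — vR²w but no t with v=t and wR²t.
(F3): fails — uR²v but no t with u=t and vR²t.
(F4): fails — cR²b but no w with c=w and bR²w.
Valid on: (F1).

(F1)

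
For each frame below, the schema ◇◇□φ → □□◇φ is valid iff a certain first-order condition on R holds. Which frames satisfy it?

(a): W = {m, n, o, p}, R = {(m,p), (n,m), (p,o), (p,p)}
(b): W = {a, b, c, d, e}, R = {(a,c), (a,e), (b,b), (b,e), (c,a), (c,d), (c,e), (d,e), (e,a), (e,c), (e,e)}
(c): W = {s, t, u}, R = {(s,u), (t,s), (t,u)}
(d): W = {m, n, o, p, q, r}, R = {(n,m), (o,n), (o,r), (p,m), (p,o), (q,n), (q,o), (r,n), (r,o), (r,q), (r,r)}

The schema corresponds to a generalized confluence (Geach) condition: ∀x ∀y ∀z ((xR²y ∧ xR²z) → ∃w (yRw ∧ zRw)).
(a): fails — mR²o, mR²o but no w with oRw and oRw.
(b): satisfies the condition.
(c): fails — tR²u, tR²u but no w with uRw and uRw.
(d): fails — oR²m, oR²m but no w with mRw and mRw.

(b)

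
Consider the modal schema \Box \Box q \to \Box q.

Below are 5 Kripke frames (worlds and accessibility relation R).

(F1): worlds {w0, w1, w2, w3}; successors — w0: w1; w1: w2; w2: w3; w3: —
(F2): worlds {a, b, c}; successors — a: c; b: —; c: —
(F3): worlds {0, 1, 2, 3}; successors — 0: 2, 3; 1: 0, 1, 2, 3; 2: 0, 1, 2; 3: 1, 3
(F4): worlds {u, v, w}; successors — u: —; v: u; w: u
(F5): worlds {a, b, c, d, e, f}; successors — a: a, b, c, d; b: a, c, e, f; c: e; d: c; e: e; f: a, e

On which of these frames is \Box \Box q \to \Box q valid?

The schema corresponds to density: \forall x \forall y (Rxy \to \exists z (Rxz \wedge Rzy)).
(F1): fails — Rw1w2 but no z with Rw1z and Rzw2.
(F2): fails — Rac but no z with Raz and Rzc.
(F3): holds.
(F4): fails — Rvu but no z with Rvz and Rzu.
(F5): fails — Rdc but no z with Rdz and Rzc.

(F3)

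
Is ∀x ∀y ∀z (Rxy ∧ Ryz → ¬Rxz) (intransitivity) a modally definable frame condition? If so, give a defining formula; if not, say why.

No — not modally definable

Modal frame validity is preserved under surjective bounded morphisms.
The 3-cycle (worlds a,b,c with a→b→c→a) is intransitive. Mapping every world to a single reflexive point • is a surjective bounded morphism; the reflexive point is not intransitive (R••∧R•• but R••).
So the class is not modally definable.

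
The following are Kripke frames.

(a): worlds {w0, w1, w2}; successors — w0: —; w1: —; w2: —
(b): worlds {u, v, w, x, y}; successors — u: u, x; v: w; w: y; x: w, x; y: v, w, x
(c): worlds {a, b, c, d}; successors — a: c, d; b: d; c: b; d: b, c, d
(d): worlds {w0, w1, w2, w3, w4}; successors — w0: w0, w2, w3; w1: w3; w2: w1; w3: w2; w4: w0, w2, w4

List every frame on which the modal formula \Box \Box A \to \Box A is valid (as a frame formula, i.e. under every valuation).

The schema corresponds to density: \forall x \forall y (Rxy \to \exists z (Rxz \wedge Rzy)).
(a): holds.
(b): fails — Rvw but no z with Rvz and Rzw.
(c): fails — Rcb but no z with Rcz and Rzb.
(d): fails — Rw3w2 but no z with Rw3z and Rzw2.

(a)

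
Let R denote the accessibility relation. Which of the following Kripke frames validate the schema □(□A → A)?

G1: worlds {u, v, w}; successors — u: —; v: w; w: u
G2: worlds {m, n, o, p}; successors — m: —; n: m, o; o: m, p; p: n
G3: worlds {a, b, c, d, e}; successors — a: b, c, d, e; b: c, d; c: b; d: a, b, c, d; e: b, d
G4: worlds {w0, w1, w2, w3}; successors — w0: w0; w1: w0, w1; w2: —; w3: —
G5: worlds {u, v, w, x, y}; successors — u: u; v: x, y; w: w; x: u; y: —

The schema corresponds to shift-reflexivity: ∀x ∀y (Rxy → Ryy).
G1: fails — Rwu but not Ruu.
G2: fails — Rom but not Rmm.
G3: fails — Rbc but not Rcc.
G4: holds.
G5: fails — Rvx but not Rxx.

G4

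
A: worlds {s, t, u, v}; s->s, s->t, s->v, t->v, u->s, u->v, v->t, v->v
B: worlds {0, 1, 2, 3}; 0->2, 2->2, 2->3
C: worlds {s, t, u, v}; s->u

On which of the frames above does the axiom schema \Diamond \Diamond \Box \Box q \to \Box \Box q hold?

C

The schema corresponds to a generalized confluence (Geach) condition: \forall x \forall y \forall z ((x R^2 y \wedge x R^2 z) \to \exists w (y R^2 w \wedge z = w)).
A: fails — sR²t, sR²s but no w with tR²w and s=w.
B: fails — 0R²3, 0R²2 but no w with 3R²w and 2=w.
C: satisfies the condition.
Valid on: C.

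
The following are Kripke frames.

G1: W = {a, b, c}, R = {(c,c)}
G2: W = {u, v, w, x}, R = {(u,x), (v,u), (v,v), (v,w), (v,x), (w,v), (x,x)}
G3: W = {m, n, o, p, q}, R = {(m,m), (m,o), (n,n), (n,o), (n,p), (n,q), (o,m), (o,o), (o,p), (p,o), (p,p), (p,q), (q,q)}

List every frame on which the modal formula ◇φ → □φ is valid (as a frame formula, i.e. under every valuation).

Frame correspondent (Sahlqvist): ∀x ∀y ∀z (Rxy ∧ Rxz → y = z) — i.e. partial functionality.
G1: ✓.
G2: fails — v sees both u and v.
G3: fails — m sees both m and o.

G1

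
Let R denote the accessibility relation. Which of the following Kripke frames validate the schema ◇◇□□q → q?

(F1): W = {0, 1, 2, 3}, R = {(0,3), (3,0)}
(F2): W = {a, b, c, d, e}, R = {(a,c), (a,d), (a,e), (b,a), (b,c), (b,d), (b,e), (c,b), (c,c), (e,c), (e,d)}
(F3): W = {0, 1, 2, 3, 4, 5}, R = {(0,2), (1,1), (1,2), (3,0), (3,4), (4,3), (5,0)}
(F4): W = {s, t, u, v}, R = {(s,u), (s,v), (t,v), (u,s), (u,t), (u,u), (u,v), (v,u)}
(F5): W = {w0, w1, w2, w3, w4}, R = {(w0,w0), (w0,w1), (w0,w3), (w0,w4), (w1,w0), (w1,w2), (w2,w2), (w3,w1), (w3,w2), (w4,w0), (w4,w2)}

(F1)

This is the axiom for a generalized confluence (Geach) condition; its first-order frame correspondent is ∀x ∀y (xR²y → ∃w (yR²w ∧ x = w)).
(F1): condition met.
(F2): fails — aR²b but no w with bR²w and a=w.
(F3): fails — 1R²2 but no w with 2R²w and 1=w.
(F4): fails — sR²t but no w with tR²w and s=w.
(F5): fails — w0R²w2 but no w with w2R²w and w0=w.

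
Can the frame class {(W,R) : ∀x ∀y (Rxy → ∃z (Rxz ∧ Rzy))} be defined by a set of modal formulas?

This is a Sahlqvist condition; the C4 axiom □□r → □r defines it.
Suppose □□r→□r is valid. Take Rxy and set V(r)={w : xR²w}. Then □□r at x, so □r at x, so r at y, i.e. ∃z(Rxz∧Rzy).

Yes — defined by □□r → □r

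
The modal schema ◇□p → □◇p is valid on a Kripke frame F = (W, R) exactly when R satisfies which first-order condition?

This is the .2 axiom.
Its frame correspondent is convergence — ∀x ∀y ∀z (Rxy ∧ Rxz → ∃w (Ryw ∧ Rzw)).

convergence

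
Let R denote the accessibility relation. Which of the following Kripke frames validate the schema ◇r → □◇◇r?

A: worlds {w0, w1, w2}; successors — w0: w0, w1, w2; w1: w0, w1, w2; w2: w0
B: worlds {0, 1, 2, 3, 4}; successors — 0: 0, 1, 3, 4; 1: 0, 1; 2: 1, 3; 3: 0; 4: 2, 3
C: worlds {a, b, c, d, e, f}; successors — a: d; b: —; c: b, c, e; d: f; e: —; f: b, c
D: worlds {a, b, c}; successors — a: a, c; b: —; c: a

A, D

Frame correspondent (Sahlqvist): ∀x ∀y ∀z ((xRy ∧ xRz) → ∃w (y = w ∧ zR²w)) — i.e. a generalized confluence (Geach) condition.
A: condition met.
B: fails — 0R4, 0R4 but no w with 4=w and 4R²w.
C: fails — aRd, aRd but no w with d=w and dR²w.
D: condition met.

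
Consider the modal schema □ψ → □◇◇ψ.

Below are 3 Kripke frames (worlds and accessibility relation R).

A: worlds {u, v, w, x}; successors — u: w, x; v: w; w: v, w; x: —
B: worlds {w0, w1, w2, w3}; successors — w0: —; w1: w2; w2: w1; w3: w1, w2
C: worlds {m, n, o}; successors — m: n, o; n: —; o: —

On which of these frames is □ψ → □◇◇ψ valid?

Frame correspondent (Sahlqvist): ∀x ∀z (xRz → ∃w (xRw ∧ zR²w)) — i.e. a generalized confluence (Geach) condition.
A: fails — uRx but no t with uRt and xR²t.
B: satisfies the condition.
C: fails — mRn but no w with mRw and nR²w.
Valid on: B.

B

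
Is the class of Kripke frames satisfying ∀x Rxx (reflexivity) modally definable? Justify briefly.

Yes, by □r → r

Yes: it is reflexivity, defined by the T schema □r → r.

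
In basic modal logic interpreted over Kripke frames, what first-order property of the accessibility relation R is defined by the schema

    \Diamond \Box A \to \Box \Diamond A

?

Suppose ◇□A→□◇A is valid. Take Rxy, Rxz and set V(A)={w : Ryw}. Then □A at y so ◇□A at x, so □◇A at x, so ◇A at z, giving w with Rzw and Ryw.
The converse is a direct semantic check.
So the correspondent is convergence.

convergence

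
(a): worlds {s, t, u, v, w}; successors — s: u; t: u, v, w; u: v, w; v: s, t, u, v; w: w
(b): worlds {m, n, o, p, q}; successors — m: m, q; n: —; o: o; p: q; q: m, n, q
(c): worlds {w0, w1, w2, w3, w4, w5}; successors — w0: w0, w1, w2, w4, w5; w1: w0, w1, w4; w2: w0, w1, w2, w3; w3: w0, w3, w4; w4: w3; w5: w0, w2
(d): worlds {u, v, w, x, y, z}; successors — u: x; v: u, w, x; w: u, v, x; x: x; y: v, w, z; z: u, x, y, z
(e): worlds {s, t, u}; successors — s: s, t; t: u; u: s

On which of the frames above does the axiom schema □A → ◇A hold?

The schema corresponds to seriality: ∀x ∃y Rxy.
(a): ✓.
(b): fails — world n has no successor.
(c): ✓.
(d): ✓.
(e): ✓.

(a), (c), (d), (e)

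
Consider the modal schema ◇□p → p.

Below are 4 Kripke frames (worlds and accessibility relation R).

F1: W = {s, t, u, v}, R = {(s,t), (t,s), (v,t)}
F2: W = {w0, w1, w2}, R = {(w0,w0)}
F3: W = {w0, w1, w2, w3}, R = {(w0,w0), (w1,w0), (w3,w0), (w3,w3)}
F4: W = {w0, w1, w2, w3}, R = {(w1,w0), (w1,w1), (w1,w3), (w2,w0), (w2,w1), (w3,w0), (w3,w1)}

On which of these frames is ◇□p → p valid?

This is the axiom for symmetry; its first-order frame correspondent is ∀x ∀y (Rxy → Ryx).
F1: fails — Rvt but not Rtv.
F2: ✓.
F3: fails — Rw1w0 but not Rw0w1.
F4: fails — Rw1w0 but not Rw0w1.
Valid on: F2.

F2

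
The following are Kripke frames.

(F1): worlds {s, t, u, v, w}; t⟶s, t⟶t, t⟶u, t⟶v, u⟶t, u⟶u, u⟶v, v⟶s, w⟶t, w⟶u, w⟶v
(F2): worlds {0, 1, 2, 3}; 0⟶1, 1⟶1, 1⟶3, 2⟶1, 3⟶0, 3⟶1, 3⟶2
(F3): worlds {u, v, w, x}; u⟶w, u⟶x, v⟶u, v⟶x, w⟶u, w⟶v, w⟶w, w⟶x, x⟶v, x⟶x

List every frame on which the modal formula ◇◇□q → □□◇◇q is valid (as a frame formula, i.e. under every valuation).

The schema corresponds to a generalized confluence (Geach) condition: ∀x ∀y ∀z ((xR²y ∧ xR²z) → ∃w (yRw ∧ zR²w)).
(F1): fails — tR²s, tR²s but no w* with sRw* and sR²w*.
(F2): holds.
(F3): holds.

(F2), (F3)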